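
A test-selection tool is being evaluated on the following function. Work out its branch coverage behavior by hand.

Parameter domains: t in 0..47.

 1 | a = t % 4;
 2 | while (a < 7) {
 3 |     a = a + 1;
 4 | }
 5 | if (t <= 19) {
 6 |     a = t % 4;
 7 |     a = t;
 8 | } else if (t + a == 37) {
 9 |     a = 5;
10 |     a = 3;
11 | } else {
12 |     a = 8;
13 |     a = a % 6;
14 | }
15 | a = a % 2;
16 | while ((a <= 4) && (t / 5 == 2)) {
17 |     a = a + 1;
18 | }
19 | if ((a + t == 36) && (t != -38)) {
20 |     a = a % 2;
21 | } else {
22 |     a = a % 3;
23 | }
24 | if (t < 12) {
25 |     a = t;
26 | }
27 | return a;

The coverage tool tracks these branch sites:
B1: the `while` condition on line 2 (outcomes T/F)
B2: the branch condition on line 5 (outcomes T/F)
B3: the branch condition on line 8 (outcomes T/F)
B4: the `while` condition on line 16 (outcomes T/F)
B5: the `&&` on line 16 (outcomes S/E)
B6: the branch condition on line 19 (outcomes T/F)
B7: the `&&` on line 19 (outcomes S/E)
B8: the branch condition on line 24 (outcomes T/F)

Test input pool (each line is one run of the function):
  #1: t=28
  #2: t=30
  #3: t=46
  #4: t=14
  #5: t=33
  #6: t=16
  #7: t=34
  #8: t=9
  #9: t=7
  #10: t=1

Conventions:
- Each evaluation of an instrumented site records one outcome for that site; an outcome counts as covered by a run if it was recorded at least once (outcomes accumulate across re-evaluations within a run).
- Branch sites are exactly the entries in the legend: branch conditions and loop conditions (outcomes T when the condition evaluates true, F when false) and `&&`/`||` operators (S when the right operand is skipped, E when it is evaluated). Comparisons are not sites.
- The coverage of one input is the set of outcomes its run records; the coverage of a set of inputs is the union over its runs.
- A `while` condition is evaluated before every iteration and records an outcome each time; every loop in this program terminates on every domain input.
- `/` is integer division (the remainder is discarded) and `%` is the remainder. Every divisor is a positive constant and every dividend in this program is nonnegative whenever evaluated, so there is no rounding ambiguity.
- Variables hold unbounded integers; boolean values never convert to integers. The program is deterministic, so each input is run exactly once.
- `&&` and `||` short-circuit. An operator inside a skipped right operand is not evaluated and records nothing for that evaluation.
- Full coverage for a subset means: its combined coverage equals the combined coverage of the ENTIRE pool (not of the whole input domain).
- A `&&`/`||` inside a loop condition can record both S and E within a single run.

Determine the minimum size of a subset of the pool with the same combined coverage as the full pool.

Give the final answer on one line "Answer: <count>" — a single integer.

#1 (t=28) -> B1->T, B1->T, B1->T, B1->T, B1->T, B1->T, B1->T, B1->F, B2->F, B3->F, B5->E, B4->F, B7->S, B6->F, ...; covered: B1=T, B1=F, B2=F, B3=F, B4=F, B5=E, B6=F, B7=S, B8=F
#2 (t=30) -> B1->T, B1->T, B1->T, B1->T, B1->T, B1->F, B2->F, B3->T, B5->E, B4->F, B7->S, B6->F, B8->F; covered: B1=T, B1=F, B2=F, B3=T, B4=F, B5=E, B6=F, B7=S, B8=F
#3 (t=46) -> B1->T, B1->T, B1->T, B1->T, B1->T, B1->F, B2->F, B3->F, B5->E, B4->F, B7->S, B6->F, B8->F; covered: B1=T, B1=F, B2=F, B3=F, B4=F, B5=E, B6=F, B7=S, B8=F
#4 (t=14) -> B1->T, B1->T, B1->T, B1->T, B1->T, B1->F, B2->T, B5->E, B4->T, B5->E, B4->T, B5->E, B4->T, B5->E, ...; covered: B1=T, B1=F, B2=T, B4=T, B4=F, B5=S, B5=E, B6=F, B7=S, B8=F
#5 (t=33) -> B1->T, B1->T, B1->T, B1->T, B1->T, B1->T, B1->F, B2->F, B3->F, B5->E, B4->F, B7->S, B6->F, B8->F; covered: B1=T, B1=F, B2=F, B3=F, B4=F, B5=E, B6=F, B7=S, B8=F
#6 (t=16) -> B1->T, B1->T, B1->T, B1->T, B1->T, B1->T, B1->T, B1->F, B2->T, B5->E, B4->F, B7->S, B6->F, B8->F; covered: B1=T, B1=F, B2=T, B4=F, B5=E, B6=F, B7=S, B8=F
#7 (t=34) -> B1->T, B1->T, B1->T, B1->T, B1->T, B1->F, B2->F, B3->F, B5->E, B4->F, B7->S, B6->F, B8->F; covered: B1=T, B1=F, B2=F, B3=F, B4=F, B5=E, B6=F, B7=S, B8=F
#8 (t=9) -> B1->T, B1->T, B1->T, B1->T, B1->T, B1->T, B1->F, B2->T, B5->E, B4->F, B7->S, B6->F, B8->T; covered: B1=T, B1=F, B2=T, B4=F, B5=E, B6=F, B7=S, B8=T
#9 (t=7) -> B1->T, B1->T, B1->T, B1->T, B1->F, B2->T, B5->E, B4->F, B7->S, B6->F, B8->T; covered: B1=T, B1=F, B2=T, B4=F, B5=E, B6=F, B7=S, B8=T
#10 (t=1) -> B1->T, B1->T, B1->T, B1->T, B1->T, B1->T, B1->F, B2->T, B5->E, B4->F, B7->S, B6->F, B8->T; covered: B1=T, B1=F, B2=T, B4=F, B5=E, B6=F, B7=S, B8=T
union over all inputs: B1=T, B1=F, B2=T, B2=F, B3=T, B3=F, B4=T, B4=F, B5=S, B5=E, B6=F, B7=S, B8=T, B8=F (14 outcomes)
checked all size-1 subsets: none covers 14 outcomes (max 10/14)
checked all size-2 subsets: none covers 14 outcomes (max 12/14)
checked all size-3 subsets: none covers 14 outcomes (max 13/14)
inputs {1, 2, 4, 8} (size 4) cover everything; no size-4 subset with a lexicographically smaller index list covers all 14

Answer: 4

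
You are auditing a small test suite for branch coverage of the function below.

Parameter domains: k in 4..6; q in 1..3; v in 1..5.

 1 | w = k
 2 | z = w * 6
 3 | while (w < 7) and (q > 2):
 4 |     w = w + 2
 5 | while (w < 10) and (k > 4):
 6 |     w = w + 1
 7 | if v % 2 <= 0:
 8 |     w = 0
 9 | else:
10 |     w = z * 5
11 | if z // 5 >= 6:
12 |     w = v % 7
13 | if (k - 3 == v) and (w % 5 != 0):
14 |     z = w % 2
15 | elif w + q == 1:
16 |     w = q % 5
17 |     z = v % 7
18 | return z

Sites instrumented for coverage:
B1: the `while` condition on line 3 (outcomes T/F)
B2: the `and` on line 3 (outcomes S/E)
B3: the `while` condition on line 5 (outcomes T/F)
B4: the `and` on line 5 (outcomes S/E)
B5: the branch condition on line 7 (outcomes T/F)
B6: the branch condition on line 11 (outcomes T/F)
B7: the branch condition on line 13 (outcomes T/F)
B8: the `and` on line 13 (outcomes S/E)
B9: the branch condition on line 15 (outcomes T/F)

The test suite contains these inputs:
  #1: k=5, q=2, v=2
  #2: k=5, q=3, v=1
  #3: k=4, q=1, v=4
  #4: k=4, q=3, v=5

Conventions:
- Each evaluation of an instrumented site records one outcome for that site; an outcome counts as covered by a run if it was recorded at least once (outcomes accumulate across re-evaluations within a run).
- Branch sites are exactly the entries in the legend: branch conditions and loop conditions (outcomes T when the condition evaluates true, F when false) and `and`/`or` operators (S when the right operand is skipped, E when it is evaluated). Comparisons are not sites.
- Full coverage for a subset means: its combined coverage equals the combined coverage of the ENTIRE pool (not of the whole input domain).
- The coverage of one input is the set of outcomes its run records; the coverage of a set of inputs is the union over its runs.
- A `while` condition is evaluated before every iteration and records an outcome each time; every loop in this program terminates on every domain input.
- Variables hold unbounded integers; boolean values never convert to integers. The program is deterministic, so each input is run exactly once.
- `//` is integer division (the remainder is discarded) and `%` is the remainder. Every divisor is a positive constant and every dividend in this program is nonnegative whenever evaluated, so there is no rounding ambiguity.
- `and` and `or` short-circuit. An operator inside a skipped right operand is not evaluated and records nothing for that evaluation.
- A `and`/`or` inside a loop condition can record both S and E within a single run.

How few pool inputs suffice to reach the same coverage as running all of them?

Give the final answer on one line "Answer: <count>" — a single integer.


input #1 (k=5, q=2, v=2): events B2->E, B1->F, B4->E, B3->T, B4->E, B3->T, B4->E, B3->T, B4->E, B3->T, B4->E, B3->T, B4->S, B3->F, ...; covers B1=F, B2=E, B3=T, B3=F, B4=S, B4=E, B5=T, B6=T, B7=T, B8=E
input #2 (k=5, q=3, v=1): events B2->E, B1->T, B2->S, B1->F, B4->E, B3->T, B4->E, B3->T, B4->E, B3->T, B4->S, B3->F, B5->F, B6->T, ...; covers B1=T, B1=F, B2=S, B2=E, B3=T, B3=F, B4=S, B4=E, B5=F, B6=T, B7=F, B8=S, B9=F
input #3 (k=4, q=1, v=4): events B2->E, B1->F, B4->E, B3->F, B5->T, B6->F, B8->S, B7->F, B9->T; covers B1=F, B2=E, B3=F, B4=E, B5=T, B6=F, B7=F, B8=S, B9=T
input #4 (k=4, q=3, v=5): events B2->E, B1->T, B2->E, B1->T, B2->S, B1->F, B4->E, B3->F, B5->F, B6->F, B8->S, B7->F, B9->F; covers B1=T, B1=F, B2=S, B2=E, B3=F, B4=E, B5=F, B6=F, B7=F, B8=S, B9=F
union over all inputs: B1=T, B1=F, B2=S, B2=E, B3=T, B3=F, B4=S, B4=E, B5=T, B5=F, B6=T, B6=F, B7=T, B7=F, B8=S, B8=E, B9=T, B9=F (18 outcomes)
no size-1 subset reaches all 18 outcomes (best union: 13/18)
no size-2 subset reaches all 18 outcomes (best union: 17/18)
at size 3, {1, 2, 3} reaches all 18 outcomes; every lexicographically earlier size-3 subset fails
Answer: 3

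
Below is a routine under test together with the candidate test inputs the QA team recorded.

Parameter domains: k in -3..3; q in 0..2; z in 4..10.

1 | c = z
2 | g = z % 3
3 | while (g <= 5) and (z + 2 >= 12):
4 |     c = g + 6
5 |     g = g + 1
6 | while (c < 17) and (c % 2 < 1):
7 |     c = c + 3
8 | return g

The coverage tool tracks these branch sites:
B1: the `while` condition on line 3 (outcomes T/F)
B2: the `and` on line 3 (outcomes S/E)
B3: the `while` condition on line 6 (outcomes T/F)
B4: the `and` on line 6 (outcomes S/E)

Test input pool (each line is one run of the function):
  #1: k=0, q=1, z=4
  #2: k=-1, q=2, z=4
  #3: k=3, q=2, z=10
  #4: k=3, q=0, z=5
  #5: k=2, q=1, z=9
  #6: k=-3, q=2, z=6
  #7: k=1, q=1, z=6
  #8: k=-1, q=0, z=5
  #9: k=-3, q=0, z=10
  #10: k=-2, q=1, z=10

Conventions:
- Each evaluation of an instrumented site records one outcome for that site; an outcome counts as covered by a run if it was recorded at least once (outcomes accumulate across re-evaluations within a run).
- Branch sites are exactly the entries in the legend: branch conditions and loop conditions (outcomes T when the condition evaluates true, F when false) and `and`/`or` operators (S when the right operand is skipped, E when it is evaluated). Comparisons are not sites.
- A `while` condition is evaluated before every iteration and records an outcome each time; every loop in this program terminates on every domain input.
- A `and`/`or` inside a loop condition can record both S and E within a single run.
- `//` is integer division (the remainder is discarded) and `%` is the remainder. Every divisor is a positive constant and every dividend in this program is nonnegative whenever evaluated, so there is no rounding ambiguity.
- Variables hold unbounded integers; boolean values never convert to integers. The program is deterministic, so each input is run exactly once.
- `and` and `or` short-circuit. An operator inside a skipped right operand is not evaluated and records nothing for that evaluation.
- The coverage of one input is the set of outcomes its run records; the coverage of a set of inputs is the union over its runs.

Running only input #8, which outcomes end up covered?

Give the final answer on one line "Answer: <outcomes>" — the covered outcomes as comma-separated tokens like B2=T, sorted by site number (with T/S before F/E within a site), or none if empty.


Running input #8 (k=-1, q=0, z=5), event by event:
  B2->E, B1->F, B4->E, B3->F
deduplicating events, the covered set is: B1=F, B2=E, B3=F, B4=E
Answer: B1=F, B2=E, B3=F, B4=E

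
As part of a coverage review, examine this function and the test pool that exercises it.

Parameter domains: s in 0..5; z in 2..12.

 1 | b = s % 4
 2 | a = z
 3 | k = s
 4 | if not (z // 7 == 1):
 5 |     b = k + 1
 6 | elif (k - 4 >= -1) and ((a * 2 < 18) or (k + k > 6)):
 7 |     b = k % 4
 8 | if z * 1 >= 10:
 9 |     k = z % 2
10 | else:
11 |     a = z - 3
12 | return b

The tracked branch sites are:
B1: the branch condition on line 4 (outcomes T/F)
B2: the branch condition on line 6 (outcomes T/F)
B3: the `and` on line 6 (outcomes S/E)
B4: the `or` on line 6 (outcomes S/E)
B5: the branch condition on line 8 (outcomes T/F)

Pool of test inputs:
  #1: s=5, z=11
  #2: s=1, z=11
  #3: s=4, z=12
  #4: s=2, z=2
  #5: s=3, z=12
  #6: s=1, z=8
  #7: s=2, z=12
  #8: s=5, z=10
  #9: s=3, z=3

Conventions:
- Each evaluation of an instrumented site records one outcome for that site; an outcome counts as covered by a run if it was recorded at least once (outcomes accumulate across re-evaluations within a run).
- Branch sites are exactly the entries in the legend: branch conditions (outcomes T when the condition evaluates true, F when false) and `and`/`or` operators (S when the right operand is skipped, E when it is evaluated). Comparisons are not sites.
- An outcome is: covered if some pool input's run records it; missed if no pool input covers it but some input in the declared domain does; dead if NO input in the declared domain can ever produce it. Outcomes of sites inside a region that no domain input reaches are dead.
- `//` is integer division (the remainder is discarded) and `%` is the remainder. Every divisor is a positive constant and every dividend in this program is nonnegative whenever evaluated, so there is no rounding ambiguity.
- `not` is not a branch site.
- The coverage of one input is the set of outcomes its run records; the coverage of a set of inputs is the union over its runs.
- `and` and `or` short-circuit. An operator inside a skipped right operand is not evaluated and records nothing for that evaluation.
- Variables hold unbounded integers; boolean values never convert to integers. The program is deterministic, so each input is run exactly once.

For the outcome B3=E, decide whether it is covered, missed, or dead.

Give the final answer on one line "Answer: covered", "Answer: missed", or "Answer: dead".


B3=E is recorded by pool input(s) 1, 3, 5, 8 -> covered
Answer: covered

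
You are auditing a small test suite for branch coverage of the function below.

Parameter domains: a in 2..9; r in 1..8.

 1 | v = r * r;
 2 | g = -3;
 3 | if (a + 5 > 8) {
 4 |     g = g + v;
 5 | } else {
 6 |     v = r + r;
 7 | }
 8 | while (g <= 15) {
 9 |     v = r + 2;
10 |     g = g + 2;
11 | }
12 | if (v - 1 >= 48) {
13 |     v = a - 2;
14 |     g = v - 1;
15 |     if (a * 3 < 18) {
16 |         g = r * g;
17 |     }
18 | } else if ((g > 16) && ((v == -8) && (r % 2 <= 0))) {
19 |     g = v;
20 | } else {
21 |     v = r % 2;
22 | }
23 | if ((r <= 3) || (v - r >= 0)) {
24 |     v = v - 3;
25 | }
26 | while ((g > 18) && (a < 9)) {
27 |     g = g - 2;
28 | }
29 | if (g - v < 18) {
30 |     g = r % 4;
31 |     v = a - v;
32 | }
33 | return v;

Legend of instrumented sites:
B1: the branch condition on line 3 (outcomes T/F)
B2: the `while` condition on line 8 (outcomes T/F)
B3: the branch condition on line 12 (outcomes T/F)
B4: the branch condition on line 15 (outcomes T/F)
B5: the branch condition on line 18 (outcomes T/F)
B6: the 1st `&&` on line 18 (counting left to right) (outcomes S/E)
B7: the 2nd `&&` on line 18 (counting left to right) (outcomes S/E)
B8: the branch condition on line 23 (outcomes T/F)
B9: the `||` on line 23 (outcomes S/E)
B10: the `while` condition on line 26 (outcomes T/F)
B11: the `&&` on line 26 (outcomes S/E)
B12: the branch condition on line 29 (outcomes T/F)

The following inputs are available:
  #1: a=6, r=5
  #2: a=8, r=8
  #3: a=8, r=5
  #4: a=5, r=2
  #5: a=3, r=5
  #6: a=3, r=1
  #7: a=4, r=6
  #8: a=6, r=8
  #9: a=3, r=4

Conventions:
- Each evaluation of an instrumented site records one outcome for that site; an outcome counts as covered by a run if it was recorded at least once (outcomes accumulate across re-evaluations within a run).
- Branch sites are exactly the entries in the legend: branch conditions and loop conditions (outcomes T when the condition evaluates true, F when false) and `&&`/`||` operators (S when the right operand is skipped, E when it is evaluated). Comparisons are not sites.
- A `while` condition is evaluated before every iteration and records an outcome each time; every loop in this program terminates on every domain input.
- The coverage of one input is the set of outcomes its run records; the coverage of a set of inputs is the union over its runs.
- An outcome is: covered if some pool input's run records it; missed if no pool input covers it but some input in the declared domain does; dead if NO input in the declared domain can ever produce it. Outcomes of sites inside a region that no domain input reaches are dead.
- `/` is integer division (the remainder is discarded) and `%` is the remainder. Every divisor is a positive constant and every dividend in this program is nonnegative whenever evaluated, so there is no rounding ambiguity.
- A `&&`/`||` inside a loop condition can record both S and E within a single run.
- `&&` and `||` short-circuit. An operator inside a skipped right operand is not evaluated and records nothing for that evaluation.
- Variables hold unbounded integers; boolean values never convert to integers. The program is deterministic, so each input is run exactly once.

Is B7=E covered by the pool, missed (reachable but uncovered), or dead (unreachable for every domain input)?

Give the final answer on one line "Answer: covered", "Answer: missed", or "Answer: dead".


no pool input records B7=E
checking all 64 inputs in the declared domain: B7=E is never recorded -> dead
Answer: dead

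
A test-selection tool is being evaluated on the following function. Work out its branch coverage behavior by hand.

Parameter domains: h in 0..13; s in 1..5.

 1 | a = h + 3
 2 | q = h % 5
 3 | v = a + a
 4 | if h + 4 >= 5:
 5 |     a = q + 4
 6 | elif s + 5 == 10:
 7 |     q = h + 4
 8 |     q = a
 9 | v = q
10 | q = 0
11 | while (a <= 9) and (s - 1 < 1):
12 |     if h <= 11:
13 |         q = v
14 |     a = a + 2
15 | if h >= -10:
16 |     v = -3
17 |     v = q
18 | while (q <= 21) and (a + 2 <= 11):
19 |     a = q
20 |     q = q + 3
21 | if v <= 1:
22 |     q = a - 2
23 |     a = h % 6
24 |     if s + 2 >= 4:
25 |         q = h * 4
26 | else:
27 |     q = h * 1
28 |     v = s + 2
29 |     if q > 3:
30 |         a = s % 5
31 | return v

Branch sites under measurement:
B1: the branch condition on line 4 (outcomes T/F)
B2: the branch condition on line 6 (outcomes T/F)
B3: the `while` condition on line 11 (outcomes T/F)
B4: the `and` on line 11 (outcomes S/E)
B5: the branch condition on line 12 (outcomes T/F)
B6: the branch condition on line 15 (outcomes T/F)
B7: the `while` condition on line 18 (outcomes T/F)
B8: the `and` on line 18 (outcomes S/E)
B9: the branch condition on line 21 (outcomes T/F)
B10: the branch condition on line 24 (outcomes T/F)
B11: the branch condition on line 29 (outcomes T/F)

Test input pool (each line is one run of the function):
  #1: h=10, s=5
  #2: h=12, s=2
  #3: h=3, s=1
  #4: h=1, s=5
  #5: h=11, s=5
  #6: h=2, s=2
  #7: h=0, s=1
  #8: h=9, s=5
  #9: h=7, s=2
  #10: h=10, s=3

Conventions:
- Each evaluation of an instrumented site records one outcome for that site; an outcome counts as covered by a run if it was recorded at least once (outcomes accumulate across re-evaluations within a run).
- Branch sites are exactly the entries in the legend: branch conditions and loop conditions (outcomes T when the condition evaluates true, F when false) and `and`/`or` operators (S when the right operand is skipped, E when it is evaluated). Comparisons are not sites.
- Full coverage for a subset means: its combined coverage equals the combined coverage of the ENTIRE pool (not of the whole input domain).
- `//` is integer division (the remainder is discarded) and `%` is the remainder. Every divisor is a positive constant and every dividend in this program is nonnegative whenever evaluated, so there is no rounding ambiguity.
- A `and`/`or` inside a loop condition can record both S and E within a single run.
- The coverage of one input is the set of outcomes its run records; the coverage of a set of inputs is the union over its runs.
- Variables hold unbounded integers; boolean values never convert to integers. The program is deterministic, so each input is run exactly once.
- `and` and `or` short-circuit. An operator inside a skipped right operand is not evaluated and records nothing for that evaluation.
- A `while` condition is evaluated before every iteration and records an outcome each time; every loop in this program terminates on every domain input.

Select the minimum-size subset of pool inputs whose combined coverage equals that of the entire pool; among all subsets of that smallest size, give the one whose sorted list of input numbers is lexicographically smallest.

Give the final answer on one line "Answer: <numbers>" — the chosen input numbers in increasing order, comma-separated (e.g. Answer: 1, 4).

test 1 (h=10, s=5) hits B1=T, B3=F, B4=E, B6=T, B7=T, B7=F, B8=E, B9=T, B10=T
test 2 (h=12, s=2) hits B1=T, B3=F, B4=E, B6=T, B7=T, B7=F, B8=E, B9=T, B10=T
test 3 (h=3, s=1) hits B1=T, B3=T, B3=F, B4=S, B4=E, B5=T, B6=T, B7=F, B8=E, B9=F, B11=F
test 4 (h=1, s=5) hits B1=T, B3=F, B4=E, B6=T, B7=T, B7=F, B8=E, B9=T, B10=T
test 5 (h=11, s=5) hits B1=T, B3=F, B4=E, B6=T, B7=T, B7=F, B8=E, B9=T, B10=T
test 6 (h=2, s=2) hits B1=T, B3=F, B4=E, B6=T, B7=T, B7=F, B8=E, B9=T, B10=T
test 7 (h=0, s=1) hits B1=F, B2=F, B3=T, B3=F, B4=S, B4=E, B5=T, B6=T, B7=F, B8=E, B9=T, B10=F
test 8 (h=9, s=5) hits B1=T, B3=F, B4=E, B6=T, B7=T, B7=F, B8=E, B9=T, B10=T
test 9 (h=7, s=2) hits B1=T, B3=F, B4=E, B6=T, B7=T, B7=F, B8=E, B9=T, B10=T
test 10 (h=10, s=3) hits B1=T, B3=F, B4=E, B6=T, B7=T, B7=F, B8=E, B9=T, B10=T
together the pool reaches 17 outcomes: B1=T, B1=F, B2=F, B3=T, B3=F, B4=S, B4=E, B5=T, B6=T, B7=T, B7=F, B8=E, B9=T, B9=F, B10=T, B10=F, B11=F
checked all size-1 subsets: none covers 17 outcomes (max 12/17)
checked all size-2 subsets: none covers 17 outcomes (max 15/17)
at size 3, {1, 3, 7} reaches all 17 outcomes; every lexicographically earlier size-3 subset fails

Answer: 1, 3, 7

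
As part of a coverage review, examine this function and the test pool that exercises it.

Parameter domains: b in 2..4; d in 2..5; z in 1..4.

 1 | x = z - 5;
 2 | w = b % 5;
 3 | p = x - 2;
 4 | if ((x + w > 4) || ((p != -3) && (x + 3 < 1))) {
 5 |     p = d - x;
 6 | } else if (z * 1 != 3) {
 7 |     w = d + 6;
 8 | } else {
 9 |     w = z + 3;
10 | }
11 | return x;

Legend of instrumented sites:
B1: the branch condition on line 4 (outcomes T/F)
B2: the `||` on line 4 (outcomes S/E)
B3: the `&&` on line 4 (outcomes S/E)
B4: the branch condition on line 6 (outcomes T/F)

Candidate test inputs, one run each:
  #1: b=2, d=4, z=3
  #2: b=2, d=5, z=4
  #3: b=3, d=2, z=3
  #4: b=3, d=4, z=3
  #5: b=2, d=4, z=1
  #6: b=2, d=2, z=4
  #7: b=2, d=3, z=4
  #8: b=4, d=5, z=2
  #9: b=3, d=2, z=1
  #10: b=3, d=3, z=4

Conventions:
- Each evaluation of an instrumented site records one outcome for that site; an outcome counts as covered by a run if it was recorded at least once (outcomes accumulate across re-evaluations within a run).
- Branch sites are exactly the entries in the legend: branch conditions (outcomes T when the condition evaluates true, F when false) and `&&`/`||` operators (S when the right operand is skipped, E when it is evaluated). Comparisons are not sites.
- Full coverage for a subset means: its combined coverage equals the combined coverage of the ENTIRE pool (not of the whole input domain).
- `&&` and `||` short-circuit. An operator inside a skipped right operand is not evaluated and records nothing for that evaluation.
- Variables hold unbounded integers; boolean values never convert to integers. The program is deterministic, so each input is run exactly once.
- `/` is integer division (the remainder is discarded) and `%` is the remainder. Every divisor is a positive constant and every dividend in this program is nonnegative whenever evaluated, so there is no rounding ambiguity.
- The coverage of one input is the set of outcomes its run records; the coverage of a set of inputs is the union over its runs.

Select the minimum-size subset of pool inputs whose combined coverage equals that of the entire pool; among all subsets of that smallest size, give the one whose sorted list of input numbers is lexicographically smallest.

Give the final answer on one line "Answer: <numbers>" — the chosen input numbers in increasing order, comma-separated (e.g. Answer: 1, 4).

test 1 (b=2, d=4, z=3) fires B2->E, B3->E, B1->F, B4->F; hits B1=F, B2=E, B3=E, B4=F
test 2 (b=2, d=5, z=4) fires B2->E, B3->S, B1->F, B4->T; hits B1=F, B2=E, B3=S, B4=T
test 3 (b=3, d=2, z=3) fires B2->E, B3->E, B1->F, B4->F; hits B1=F, B2=E, B3=E, B4=F
test 4 (b=3, d=4, z=3) fires B2->E, B3->E, B1->F, B4->F; hits B1=F, B2=E, B3=E, B4=F
test 5 (b=2, d=4, z=1) fires B2->E, B3->E, B1->T; hits B1=T, B2=E, B3=E
test 6 (b=2, d=2, z=4) fires B2->E, B3->S, B1->F, B4->T; hits B1=F, B2=E, B3=S, B4=T
test 7 (b=2, d=3, z=4) fires B2->E, B3->S, B1->F, B4->T; hits B1=F, B2=E, B3=S, B4=T
test 8 (b=4, d=5, z=2) fires B2->E, B3->E, B1->T; hits B1=T, B2=E, B3=E
test 9 (b=3, d=2, z=1) fires B2->E, B3->E, B1->T; hits B1=T, B2=E, B3=E
test 10 (b=3, d=3, z=4) fires B2->E, B3->S, B1->F, B4->T; hits B1=F, B2=E, B3=S, B4=T
union over all inputs: B1=T, B1=F, B2=E, B3=S, B3=E, B4=T, B4=F (7 outcomes)
size 1 is not enough: best union over all size-1 subsets is 4/7
size 2 is not enough: best union over all size-2 subsets is 6/7
the canonical winner is {1, 2, 5}: size 3, full 7-outcome coverage, earliest index list among size-3 covers

Answer: 1, 2, 5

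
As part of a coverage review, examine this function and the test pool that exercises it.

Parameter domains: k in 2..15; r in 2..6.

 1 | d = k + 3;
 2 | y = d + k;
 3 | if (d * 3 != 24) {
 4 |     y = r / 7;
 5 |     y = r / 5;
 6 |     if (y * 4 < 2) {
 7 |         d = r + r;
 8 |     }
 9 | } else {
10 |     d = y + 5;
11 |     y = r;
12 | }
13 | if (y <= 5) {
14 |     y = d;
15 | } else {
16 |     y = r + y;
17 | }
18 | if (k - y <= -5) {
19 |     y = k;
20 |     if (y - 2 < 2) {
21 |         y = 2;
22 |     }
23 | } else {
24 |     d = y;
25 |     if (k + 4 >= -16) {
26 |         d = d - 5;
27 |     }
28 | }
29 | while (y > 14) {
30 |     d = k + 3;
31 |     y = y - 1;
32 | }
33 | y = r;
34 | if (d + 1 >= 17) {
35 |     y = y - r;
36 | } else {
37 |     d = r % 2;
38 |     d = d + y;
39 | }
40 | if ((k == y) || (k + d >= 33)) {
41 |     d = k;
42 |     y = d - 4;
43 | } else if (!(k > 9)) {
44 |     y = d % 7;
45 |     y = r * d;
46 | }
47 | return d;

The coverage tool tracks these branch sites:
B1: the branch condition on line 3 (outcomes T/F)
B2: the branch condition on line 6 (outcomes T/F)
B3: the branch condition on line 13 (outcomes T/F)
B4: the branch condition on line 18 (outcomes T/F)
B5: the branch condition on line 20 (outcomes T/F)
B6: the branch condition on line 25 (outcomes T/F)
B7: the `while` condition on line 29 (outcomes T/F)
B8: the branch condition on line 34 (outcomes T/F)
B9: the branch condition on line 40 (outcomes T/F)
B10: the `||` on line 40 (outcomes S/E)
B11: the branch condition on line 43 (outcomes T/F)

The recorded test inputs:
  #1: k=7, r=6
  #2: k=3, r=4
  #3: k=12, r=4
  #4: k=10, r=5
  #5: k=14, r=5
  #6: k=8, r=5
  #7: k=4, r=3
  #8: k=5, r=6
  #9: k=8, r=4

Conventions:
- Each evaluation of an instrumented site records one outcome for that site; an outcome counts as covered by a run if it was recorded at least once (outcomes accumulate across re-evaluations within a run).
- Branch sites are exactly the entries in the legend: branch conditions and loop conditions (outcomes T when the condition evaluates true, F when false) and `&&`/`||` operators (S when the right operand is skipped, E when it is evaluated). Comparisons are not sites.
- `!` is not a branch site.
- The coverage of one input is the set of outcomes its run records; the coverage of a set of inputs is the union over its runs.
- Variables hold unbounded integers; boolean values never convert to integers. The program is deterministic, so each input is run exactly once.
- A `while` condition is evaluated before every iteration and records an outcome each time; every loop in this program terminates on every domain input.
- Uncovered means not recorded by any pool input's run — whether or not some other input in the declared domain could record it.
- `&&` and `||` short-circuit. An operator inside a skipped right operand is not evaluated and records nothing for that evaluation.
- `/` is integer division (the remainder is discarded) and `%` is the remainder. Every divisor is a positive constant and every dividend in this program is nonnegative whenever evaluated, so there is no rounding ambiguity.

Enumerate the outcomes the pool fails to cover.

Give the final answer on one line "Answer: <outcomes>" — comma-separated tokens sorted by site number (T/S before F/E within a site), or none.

input #1 (k=7, r=6): events B1->T, B2->F, B3->T, B4->F, B6->T, B7->F, B8->F, B10->E, B9->F, B11->T; covers B1=T, B2=F, B3=T, B4=F, B6=T, B7=F, B8=F, B9=F, B10=E, B11=T
input #2 (k=3, r=4): events B1->T, B2->T, B3->T, B4->T, B5->T, B7->F, B8->F, B10->E, B9->F, B11->T; covers B1=T, B2=T, B3=T, B4=T, B5=T, B7=F, B8=F, B9=F, B10=E, B11=T
input #3 (k=12, r=4): events B1->T, B2->T, B3->T, B4->F, B6->T, B7->F, B8->F, B10->E, B9->F, B11->F; covers B1=T, B2=T, B3=T, B4=F, B6=T, B7=F, B8=F, B9=F, B10=E, B11=F
input #4 (k=10, r=5): events B1->T, B2->F, B3->T, B4->F, B6->T, B7->F, B8->F, B10->E, B9->F, B11->F; covers B1=T, B2=F, B3=T, B4=F, B6=T, B7=F, B8=F, B9=F, B10=E, B11=F
input #5 (k=14, r=5): events B1->T, B2->F, B3->T, B4->F, B6->T, B7->T, B7->T, B7->T, B7->F, B8->T, B10->E, B9->F, B11->F; covers B1=T, B2=F, B3=T, B4=F, B6=T, B7=T, B7=F, B8=T, B9=F, B10=E, B11=F
input #6 (k=8, r=5): events B1->T, B2->F, B3->T, B4->F, B6->T, B7->F, B8->F, B10->E, B9->F, B11->T; covers B1=T, B2=F, B3=T, B4=F, B6=T, B7=F, B8=F, B9=F, B10=E, B11=T
input #7 (k=4, r=3): events B1->T, B2->T, B3->T, B4->F, B6->T, B7->F, B8->F, B10->E, B9->F, B11->T; covers B1=T, B2=T, B3=T, B4=F, B6=T, B7=F, B8=F, B9=F, B10=E, B11=T
input #8 (k=5, r=6): events B1->F, B3->F, B4->T, B5->F, B7->F, B8->T, B10->E, B9->F, B11->T; covers B1=F, B3=F, B4=T, B5=F, B7=F, B8=T, B9=F, B10=E, B11=T
input #9 (k=8, r=4): events B1->T, B2->T, B3->T, B4->F, B6->T, B7->F, B8->F, B10->E, B9->F, B11->T; covers B1=T, B2=T, B3=T, B4=F, B6=T, B7=F, B8=F, B9=F, B10=E, B11=T
union over the pool: B1=T, B1=F, B2=T, B2=F, B3=T, B3=F, B4=T, B4=F, B5=T, B5=F, B6=T, B7=T, B7=F, B8=T, B8=F, B9=F, B10=E, B11=T, B11=F
uncovered (3 of 22): B6=F, B9=T, B10=S

Answer: B6=F, B9=T, B10=S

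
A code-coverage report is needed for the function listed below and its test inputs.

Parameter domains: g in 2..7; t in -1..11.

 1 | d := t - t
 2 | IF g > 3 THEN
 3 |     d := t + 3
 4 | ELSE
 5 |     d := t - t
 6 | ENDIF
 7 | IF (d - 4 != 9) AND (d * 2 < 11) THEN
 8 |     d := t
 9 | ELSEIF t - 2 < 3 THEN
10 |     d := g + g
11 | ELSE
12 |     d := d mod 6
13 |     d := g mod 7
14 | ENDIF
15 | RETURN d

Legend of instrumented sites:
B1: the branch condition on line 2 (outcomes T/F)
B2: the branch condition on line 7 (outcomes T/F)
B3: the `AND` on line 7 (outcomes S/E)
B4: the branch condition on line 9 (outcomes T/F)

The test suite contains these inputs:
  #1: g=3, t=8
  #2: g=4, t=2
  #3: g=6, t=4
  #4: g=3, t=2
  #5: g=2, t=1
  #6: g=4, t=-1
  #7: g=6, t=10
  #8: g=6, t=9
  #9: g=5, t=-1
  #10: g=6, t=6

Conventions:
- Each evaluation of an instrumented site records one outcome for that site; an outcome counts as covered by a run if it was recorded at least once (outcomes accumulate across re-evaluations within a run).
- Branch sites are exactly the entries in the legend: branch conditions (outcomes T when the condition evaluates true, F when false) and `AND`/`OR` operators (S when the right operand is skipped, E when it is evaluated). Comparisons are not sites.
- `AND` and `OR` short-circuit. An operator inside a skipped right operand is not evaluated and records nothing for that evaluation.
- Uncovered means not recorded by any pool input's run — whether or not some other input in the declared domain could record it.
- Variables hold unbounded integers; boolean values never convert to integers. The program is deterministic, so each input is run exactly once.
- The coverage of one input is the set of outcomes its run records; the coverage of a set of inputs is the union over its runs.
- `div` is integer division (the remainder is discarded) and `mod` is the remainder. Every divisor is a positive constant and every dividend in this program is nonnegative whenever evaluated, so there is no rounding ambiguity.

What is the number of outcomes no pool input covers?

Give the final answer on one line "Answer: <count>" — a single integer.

input #1, g=3, t=8: events B1->F, B3->E, B2->T; outcomes B1=F, B2=T, B3=E
input #2, g=4, t=2: events B1->T, B3->E, B2->T; outcomes B1=T, B2=T, B3=E
input #3, g=6, t=4: events B1->T, B3->E, B2->F, B4->T; outcomes B1=T, B2=F, B3=E, B4=T
input #4, g=3, t=2: events B1->F, B3->E, B2->T; outcomes B1=F, B2=T, B3=E
input #5, g=2, t=1: events B1->F, B3->E, B2->T; outcomes B1=F, B2=T, B3=E
input #6, g=4, t=-1: events B1->T, B3->E, B2->T; outcomes B1=T, B2=T, B3=E
input #7, g=6, t=10: events B1->T, B3->S, B2->F, B4->F; outcomes B1=T, B2=F, B3=S, B4=F
input #8, g=6, t=9: events B1->T, B3->E, B2->F, B4->F; outcomes B1=T, B2=F, B3=E, B4=F
input #9, g=5, t=-1: events B1->T, B3->E, B2->T; outcomes B1=T, B2=T, B3=E
input #10, g=6, t=6: events B1->T, B3->E, B2->F, B4->F; outcomes B1=T, B2=F, B3=E, B4=F
union over the pool: B1=T, B1=F, B2=T, B2=F, B3=S, B3=E, B4=T, B4=F
uncovered (0 of 8): none

Answer: 0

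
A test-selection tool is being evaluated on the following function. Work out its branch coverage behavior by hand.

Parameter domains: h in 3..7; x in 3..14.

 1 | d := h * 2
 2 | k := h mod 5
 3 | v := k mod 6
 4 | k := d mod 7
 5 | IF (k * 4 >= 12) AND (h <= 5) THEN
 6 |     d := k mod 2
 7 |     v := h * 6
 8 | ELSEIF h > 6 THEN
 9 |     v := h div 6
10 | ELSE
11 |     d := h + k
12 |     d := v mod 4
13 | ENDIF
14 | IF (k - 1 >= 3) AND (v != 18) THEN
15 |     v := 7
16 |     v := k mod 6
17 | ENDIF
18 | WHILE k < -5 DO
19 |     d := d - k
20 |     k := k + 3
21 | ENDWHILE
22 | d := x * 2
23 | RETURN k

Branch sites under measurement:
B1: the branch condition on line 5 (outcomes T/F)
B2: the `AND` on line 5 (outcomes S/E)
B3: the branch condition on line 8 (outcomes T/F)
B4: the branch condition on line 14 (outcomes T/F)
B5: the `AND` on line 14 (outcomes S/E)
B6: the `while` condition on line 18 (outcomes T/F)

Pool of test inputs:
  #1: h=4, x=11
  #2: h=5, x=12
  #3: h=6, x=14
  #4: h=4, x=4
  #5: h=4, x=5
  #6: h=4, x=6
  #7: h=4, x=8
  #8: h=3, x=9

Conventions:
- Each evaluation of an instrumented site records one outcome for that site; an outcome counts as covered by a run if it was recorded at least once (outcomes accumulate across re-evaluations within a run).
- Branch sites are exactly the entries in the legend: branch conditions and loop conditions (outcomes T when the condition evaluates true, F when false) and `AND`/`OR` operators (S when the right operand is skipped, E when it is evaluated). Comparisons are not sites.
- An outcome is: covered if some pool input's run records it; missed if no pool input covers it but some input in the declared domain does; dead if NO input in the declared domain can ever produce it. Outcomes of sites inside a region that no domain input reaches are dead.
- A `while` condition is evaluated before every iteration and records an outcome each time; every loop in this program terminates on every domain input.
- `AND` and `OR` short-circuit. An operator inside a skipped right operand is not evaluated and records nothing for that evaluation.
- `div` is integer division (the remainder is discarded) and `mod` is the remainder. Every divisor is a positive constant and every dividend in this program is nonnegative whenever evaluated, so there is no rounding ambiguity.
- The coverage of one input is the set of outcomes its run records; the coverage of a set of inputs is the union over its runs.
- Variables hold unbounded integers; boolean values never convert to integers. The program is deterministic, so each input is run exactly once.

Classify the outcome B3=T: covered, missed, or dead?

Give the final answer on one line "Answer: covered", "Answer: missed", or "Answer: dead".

no pool input records B3=T
but domain input (h=7, x=3) does record it -> reachable, so missed

Answer: missed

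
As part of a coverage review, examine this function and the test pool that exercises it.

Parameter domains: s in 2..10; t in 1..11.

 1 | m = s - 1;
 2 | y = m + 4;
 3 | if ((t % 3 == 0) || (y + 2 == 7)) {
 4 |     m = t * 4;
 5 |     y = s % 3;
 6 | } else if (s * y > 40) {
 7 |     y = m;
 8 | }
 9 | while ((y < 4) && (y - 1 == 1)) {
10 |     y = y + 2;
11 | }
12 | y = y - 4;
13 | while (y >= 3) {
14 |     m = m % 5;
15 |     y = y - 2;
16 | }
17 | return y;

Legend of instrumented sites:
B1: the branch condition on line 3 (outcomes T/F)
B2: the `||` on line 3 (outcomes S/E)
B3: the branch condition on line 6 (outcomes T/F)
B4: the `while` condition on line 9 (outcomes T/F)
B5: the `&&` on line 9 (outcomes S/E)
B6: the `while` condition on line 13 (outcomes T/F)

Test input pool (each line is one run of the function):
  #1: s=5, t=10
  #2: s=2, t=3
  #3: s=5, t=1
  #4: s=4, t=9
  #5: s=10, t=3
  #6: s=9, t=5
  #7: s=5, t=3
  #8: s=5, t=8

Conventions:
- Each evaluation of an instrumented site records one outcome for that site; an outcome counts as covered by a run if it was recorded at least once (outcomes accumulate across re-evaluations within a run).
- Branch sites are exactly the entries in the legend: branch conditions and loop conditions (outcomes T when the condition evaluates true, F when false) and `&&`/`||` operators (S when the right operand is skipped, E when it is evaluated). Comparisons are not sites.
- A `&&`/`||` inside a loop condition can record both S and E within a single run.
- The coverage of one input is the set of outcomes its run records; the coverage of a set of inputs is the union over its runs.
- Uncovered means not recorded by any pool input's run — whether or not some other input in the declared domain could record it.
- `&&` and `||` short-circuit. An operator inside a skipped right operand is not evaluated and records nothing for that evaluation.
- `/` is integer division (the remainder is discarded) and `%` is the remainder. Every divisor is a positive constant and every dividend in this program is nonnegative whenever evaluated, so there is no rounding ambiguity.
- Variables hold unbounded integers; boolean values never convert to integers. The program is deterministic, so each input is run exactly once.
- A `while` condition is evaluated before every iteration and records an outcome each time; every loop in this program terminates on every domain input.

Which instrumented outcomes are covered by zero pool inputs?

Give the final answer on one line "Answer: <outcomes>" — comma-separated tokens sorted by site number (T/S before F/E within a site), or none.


input #1, s=5, t=10: outcomes B1=F, B2=E, B3=F, B4=F, B5=S, B6=T, B6=F
input #2, s=2, t=3: outcomes B1=T, B2=S, B4=T, B4=F, B5=S, B5=E, B6=F
input #3, s=5, t=1: outcomes B1=F, B2=E, B3=F, B4=F, B5=S, B6=T, B6=F
input #4, s=4, t=9: outcomes B1=T, B2=S, B4=F, B5=E, B6=F
input #5, s=10, t=3: outcomes B1=T, B2=S, B4=F, B5=E, B6=F
input #6, s=9, t=5: outcomes B1=F, B2=E, B3=T, B4=F, B5=S, B6=T, B6=F
input #7, s=5, t=3: outcomes B1=T, B2=S, B4=T, B4=F, B5=S, B5=E, B6=F
input #8, s=5, t=8: outcomes B1=F, B2=E, B3=F, B4=F, B5=S, B6=T, B6=F
union over the pool: B1=T, B1=F, B2=S, B2=E, B3=T, B3=F, B4=T, B4=F, B5=S, B5=E, B6=T, B6=F
uncovered (0 of 12): none
Answer: none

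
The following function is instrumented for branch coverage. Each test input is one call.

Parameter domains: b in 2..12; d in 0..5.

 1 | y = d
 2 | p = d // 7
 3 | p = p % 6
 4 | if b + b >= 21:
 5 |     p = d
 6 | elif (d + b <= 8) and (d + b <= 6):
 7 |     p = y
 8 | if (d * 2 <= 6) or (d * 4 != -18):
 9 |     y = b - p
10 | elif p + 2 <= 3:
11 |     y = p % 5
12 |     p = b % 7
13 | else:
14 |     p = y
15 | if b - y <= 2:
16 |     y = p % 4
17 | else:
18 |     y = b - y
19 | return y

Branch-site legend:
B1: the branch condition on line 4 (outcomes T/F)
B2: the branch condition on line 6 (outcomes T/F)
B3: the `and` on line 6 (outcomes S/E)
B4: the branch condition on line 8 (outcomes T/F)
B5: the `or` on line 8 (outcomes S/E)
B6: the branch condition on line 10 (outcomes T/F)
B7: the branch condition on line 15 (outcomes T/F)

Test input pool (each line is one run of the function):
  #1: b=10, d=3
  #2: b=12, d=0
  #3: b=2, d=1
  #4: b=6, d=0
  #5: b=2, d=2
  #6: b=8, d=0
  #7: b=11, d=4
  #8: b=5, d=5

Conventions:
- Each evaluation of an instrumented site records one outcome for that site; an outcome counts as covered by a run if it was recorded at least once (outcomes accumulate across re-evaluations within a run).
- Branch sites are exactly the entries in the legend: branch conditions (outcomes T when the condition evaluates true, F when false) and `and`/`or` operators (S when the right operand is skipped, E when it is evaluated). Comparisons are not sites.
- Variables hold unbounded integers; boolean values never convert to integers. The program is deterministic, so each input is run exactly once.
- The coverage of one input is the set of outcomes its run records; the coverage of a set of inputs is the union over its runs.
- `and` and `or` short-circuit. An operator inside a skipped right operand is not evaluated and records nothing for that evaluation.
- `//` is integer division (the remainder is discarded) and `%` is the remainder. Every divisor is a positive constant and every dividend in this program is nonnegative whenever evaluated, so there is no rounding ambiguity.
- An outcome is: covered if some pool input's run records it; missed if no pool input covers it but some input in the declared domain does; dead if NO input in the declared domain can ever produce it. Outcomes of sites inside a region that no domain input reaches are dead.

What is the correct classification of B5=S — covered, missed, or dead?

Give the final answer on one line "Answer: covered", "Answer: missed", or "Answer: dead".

B5=S is recorded by pool input(s) 1, 2, 3, 4, 5, 6 -> covered

Answer: covered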